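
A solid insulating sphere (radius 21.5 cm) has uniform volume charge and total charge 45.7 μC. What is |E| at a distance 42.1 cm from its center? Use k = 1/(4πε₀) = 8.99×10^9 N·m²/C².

Symmetry ⇒ E = E(r) r̂. Gaussian sphere of radius r = 42.1 cm (r > R, so the entire charge is enclosed).
Q_enc = 45.7 μC = 4.57×10^-5 C.
By Gauss's law, ∮E·dA = E·4πr² = Q_enc/ε₀.
E = k|Q_enc|/r² = (8.99×10^9)(4.57×10^-5)/(0.421)² = 2.32×10^6 N/C.

|E| ≈ 2.32×10^6 V/m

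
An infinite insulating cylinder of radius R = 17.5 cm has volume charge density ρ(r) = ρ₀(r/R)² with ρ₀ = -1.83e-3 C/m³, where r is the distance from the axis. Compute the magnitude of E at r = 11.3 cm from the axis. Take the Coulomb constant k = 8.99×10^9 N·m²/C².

E = 2.44e6 N/C

By cylindrical symmetry E is radial; use a coaxial Gaussian cylinder of radius 11.3 cm and length L (r < R).
Integrating ρ over the cross-section to radius r: λ_enc = (2πρ₀/R²) ∫₀^r r'^3 dr' = 2πρ₀ r^4/(4·R²) = -1.53e-5 C/m.
By Gauss's law (flux through the curved wall only), E·2πrL = λ_enc L/ε₀.
E = 2k|λ_enc|/r = 2(8.99×10^9)(1.53×10^-5)/(0.113) = 2.44e6 N/C.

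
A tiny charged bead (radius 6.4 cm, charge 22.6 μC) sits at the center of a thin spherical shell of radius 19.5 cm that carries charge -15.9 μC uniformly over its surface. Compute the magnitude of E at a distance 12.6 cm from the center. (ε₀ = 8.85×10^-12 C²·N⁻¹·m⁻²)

By spherical symmetry E is radial; choose a Gaussian sphere of radius r = 12.6 cm (between the bodies, 6.4 cm < r < 19.5 cm).
The shell at 19.5 cm lies outside the Gaussian surface, so Q_enc = 22.6 μC = 2.26e-5 C.
Since E is radial and uniform over the Gaussian sphere, Φ = E·4πr² = Q_enc/ε₀.
E = |Q_enc|/(4πε₀r²) = (2.26×10^-5)/(4π·8.85×10^-12·(0.126)²) = 1.28×10^7 N/C.

|E| = 1.28e7 N/C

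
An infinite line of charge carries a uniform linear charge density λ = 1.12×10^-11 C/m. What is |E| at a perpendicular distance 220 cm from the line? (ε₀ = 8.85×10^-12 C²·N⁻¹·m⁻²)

|E| ≈ 9.16e-2 N/C

Coaxial Gaussian cylinder, radius r = 220 cm, length L.
Q_enc = λL, so λ_enc = 1.12×10^-11 C/m.
Since E is radial and uniform over the curved surface, Φ = E·2πrL = Q_enc/ε₀ = λ_enc L/ε₀.
E = |λ_enc|/(2πε₀r) = (1.12×10^-11)/(2π·8.85×10^-12·2.2) = 9.16×10^-2 N/C.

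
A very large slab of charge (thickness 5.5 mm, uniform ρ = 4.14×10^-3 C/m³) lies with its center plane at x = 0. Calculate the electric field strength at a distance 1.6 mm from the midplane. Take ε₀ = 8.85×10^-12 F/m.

By symmetry E is perpendicular to the slab. A Gaussian pillbox from −1.6 mm to +1.6 mm (face area A) lies entirely within the slab.
Q_enc = ρ·(2x)·A and flux = 2EA, so 2EA = 2ρxA/ε₀ ⇒ E = |ρ|x/ε₀.
E = (4.14e-3)(0.0016)/(8.85×10^-12) = 7.48×10^5 N/C.

|E| ≈ 7.48e5 V/m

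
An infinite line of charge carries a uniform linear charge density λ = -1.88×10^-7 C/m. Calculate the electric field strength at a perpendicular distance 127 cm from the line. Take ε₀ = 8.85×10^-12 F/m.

Choose a coaxial cylinder of radius r = 127 cm (arbitrary length L) as the Gaussian surface.
Q_enc = λL, so λ_enc = -1.88×10^-7 C/m.
Applying ∮E·dA = Q_enc/ε₀ with the end caps contributing no flux:
E = |λ_enc|/(2πε₀r) = (1.88e-7)/(2π·8.85×10^-12·1.27) = 2.66e3 N/C.

E ≈ 2.66×10^3 N/C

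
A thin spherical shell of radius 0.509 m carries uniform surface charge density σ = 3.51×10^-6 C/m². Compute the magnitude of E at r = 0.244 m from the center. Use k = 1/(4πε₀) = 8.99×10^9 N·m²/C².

Use a concentric Gaussian sphere at r = 0.244 m (inside the shell, r < 0.509 m).
All the charge is outside the Gaussian surface: Q_enc = 0, hence E = 0 everywhere inside the shell.

E = 0 (no enclosed charge)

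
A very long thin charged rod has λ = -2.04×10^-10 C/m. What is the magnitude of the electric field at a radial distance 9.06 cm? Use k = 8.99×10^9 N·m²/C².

|E| ≈ 40.5 V/m

Take a coaxial cylindrical Gaussian surface of radius r = 9.06 cm and length L.
Q_enc = λL, so λ_enc = -2.04×10^-10 C/m.
Gauss's law: E·2πrL = λ_enc L/ε₀.
E = 2k|λ_enc|/r = 2(8.99×10^9)(2.04e-10)/(0.0906) = 40.5 N/C.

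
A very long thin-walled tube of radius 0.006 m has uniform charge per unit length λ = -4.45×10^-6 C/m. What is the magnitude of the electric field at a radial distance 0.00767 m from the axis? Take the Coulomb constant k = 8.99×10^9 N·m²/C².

By cylindrical symmetry E is radial; use a coaxial Gaussian cylinder of radius 0.00767 m and length L (r > 0.006 m).
The full line charge is enclosed: λ_enc = -4.45×10^-6 C/m.
Gauss's law: E·2πrL = λ_enc L/ε₀.
E = 2k|λ_enc|/r = 2(8.99×10^9)(4.45×10^-6)/(0.00767) = 1.04×10^7 N/C.

E ≈ 1.04e7 N/C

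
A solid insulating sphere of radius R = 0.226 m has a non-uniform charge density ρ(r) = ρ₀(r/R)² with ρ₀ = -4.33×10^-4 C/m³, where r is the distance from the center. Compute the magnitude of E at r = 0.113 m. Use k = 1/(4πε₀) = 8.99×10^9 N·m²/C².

Take a concentric spherical Gaussian surface of radius r = 0.113 m (r < R).
Integrate the density: Q_enc = 4π ∫₀^r ρ₀(r'/R)^2 r'² dr' = 4πρ₀ r^5/(5·R²) = -3.926e-7 C.
Applying ∮E·dA = Q_enc/ε₀ with Φ = E(4πr²):
E = k|Q_enc|/r² = (8.99×10^9)(3.926e-7)/(0.113)² = 2.76×10^5 N/C.

2.76×10^5 N/C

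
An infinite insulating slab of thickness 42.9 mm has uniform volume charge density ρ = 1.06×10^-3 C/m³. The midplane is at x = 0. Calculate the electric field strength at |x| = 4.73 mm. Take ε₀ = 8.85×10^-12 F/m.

E = 5.67×10^5 N/C

By symmetry E is perpendicular to the slab. A Gaussian pillbox from −4.73 mm to +4.73 mm (face area A) lies entirely within the slab.
Q_enc = ρ·(2x)·A and flux = 2EA, so 2EA = 2ρxA/ε₀ ⇒ E = |ρ|x/ε₀.
E = (1.06×10^-3)(0.00473)/(8.85×10^-12) = 5.67e5 N/C.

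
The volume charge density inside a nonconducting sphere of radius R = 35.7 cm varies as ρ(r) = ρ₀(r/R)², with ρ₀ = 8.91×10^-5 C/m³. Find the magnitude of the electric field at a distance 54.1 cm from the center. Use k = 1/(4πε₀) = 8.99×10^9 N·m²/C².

By spherical symmetry E is radial; choose a Gaussian sphere of radius r = 54.1 cm (r > R, all charge enclosed).
Q_enc = 4π ∫₀^R ρ₀(r'/R)^2 r'² dr' = 4πρ₀R³/5 = 1.019e-5 C.
Since E is radial and uniform over the Gaussian sphere, Φ = E·4πr² = Q_enc/ε₀.
E = k|Q_enc|/r² = (8.99×10^9)(1.019e-5)/(0.541)² = 3.13e5 N/C.

|E| ≈ 3.13e5 N/C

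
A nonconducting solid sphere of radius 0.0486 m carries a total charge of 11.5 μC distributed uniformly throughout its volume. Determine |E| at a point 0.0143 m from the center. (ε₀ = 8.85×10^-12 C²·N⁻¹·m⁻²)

1.29e7 N/C

Use a concentric Gaussian sphere at r = 0.0143 m (r < R).
Only the charge within r is enclosed: Q_enc = Q·(r/R)³ = (11.5 μC)·(0.0143 m/0.0486 m)³ = 2.93×10^-7 C.
Gauss's law: E·4πr² = Q_enc/ε₀.
E = |Q_enc|/(4πε₀r²) = (2.93e-7)/(4π·8.85×10^-12·(0.0143)²) = 1.29×10^7 N/C.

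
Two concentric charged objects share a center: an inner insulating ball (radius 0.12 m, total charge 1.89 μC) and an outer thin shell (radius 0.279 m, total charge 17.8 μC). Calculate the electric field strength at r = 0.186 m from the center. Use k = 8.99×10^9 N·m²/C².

Use a concentric Gaussian sphere at r = 0.186 m (between the bodies, 0.12 m < r < 0.279 m).
Only the inner charge is enclosed; the outer shell contributes nothing inside itself. Q_enc = 1.89 μC = 1.89e-6 C.
By Gauss's law, ∮E·dA = E·4πr² = Q_enc/ε₀.
E = k|Q_enc|/r² = (8.99×10^9)(1.89×10^-6)/(0.186)² = 4.91×10^5 N/C.

E ≈ 4.91×10^5 V/m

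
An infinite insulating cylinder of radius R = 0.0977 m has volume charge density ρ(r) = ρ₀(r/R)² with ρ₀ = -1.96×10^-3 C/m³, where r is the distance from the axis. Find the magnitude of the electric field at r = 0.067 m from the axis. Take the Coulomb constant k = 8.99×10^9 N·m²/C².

By cylindrical symmetry E is radial; use a coaxial Gaussian cylinder of radius 0.067 m and length L (r < R).
Integrating ρ over the cross-section to radius r: λ_enc = (2πρ₀/R²) ∫₀^r r'^3 dr' = 2πρ₀ r^4/(4·R²) = -6.50e-6 C/m.
Since E is radial and uniform over the curved surface, Φ = E·2πrL = Q_enc/ε₀ = λ_enc L/ε₀.
E = 2k|λ_enc|/r = 2(8.99×10^9)(6.50×10^-6)/(0.067) = 1.74e6 N/C.

E ≈ 1.74×10^6 N/C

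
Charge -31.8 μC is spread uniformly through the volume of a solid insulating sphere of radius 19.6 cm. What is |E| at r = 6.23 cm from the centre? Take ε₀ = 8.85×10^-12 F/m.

|E| = 2.37×10^6 N/C

Symmetry ⇒ E = E(r) r̂. Gaussian sphere of radius r = 6.23 cm (r < R).
Only the charge within r is enclosed: Q_enc = Q·(r/R)³ = (-31.8 μC)·(6.23 cm/19.6 cm)³ = -1.021e-6 C.
By Gauss's law, ∮E·dA = E·4πr² = Q_enc/ε₀.
E = |Q_enc|/(4πε₀r²) = (1.021×10^-6)/(4π·8.85×10^-12·(0.0623)²) = 2.37×10^6 N/C.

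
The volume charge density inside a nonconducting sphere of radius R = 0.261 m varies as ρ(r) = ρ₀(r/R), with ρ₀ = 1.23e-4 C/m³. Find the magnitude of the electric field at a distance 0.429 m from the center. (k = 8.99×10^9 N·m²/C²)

Symmetry ⇒ E = E(r) r̂. Gaussian sphere of radius r = 0.429 m (r > R, all charge enclosed).
Q_enc = 4π ∫₀^R ρ₀(r'/R)^1 r'² dr' = 4πρ₀R³/4 = 6.87×10^-6 C.
Applying ∮E·dA = Q_enc/ε₀ with Φ = E(4πr²):
E = k|Q_enc|/r² = (8.99×10^9)(6.87e-6)/(0.429)² = 3.36×10^5 N/C.

3.36×10^5 N/C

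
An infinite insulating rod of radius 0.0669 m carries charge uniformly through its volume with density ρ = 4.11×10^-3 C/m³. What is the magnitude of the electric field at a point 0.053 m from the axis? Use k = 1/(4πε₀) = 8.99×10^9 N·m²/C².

|E| = 1.23e7 N/C

Take a coaxial cylindrical Gaussian surface of radius r = 0.053 m and length L (r < R).
Charge inside radius r per length L is ρ·πr²·L, so λ_enc = ρπr² = 3.627×10^-5 C/m.
Since E is radial and uniform over the curved surface, Φ = E·2πrL = Q_enc/ε₀ = λ_enc L/ε₀.
E = 2k|λ_enc|/r = 2(8.99×10^9)(3.627×10^-5)/(0.053) = 1.23×10^7 N/C.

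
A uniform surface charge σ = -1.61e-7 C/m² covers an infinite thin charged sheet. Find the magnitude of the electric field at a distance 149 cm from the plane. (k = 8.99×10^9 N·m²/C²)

E = 9.09×10^3 N/C

The symmetry is planar: E is normal to the sheet and the same magnitude on both sides. Take a pillbox straddling the sheet with end-cap area A.
Flux Φ = 2EA and Q_enc = σA, so 2EA = σA/ε₀ ⇒ E = |σ|/(2ε₀), independent of distance.
E = 2πk|σ| = 2π(8.99×10^9)(1.61e-7) = 9.09×10^3 N/C.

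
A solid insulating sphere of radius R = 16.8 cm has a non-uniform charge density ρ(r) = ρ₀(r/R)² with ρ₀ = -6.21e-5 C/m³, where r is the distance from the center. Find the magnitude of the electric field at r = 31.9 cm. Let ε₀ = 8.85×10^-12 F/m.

By spherical symmetry E is radial; choose a Gaussian sphere of radius r = 31.9 cm (r > R, all charge enclosed).
Q_enc = 4π ∫₀^R ρ₀(r'/R)^2 r'² dr' = 4πρ₀R³/5 = -7.40e-7 C.
Since E is radial and uniform over the Gaussian sphere, Φ = E·4πr² = Q_enc/ε₀.
E = |Q_enc|/(4πε₀r²) = (7.40e-7)/(4π·8.85×10^-12·(0.319)²) = 6.54e4 N/C.

E ≈ 6.54×10^4 N/C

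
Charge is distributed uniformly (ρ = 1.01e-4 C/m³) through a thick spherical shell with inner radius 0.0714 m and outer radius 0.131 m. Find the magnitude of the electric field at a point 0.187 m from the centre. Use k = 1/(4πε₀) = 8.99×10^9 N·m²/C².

Symmetry ⇒ E = E(r) r̂. Gaussian sphere of radius r = 0.187 m (r > 0.131 m, enclosing the whole shell).
Q_enc = ρ·(4π/3)(b³ − a³) = (1.01×10^-4)·(4π/3)·((0.131)³ − (0.0714)³) = 7.971×10^-7 C.
Applying ∮E·dA = Q_enc/ε₀ with Φ = E(4πr²):
E = k|Q_enc|/r² = (8.99×10^9)(7.971×10^-7)/(0.187)² = 2.05×10^5 N/C.

E ≈ 2.05e5 V/m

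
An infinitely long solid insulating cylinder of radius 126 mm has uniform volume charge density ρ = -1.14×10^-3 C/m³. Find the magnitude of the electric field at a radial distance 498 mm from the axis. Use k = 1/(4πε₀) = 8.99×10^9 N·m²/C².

Take a coaxial cylindrical Gaussian surface of radius r = 498 mm and length L (r > 126 mm, full cross-section enclosed).
λ_enc = ρ·πR² = (-1.14×10^-3)π(0.126)² = -5.686×10^-5 C/m.
Since E is radial and uniform over the curved surface, Φ = E·2πrL = Q_enc/ε₀ = λ_enc L/ε₀.
E = 2k|λ_enc|/r = 2(8.99×10^9)(5.686×10^-5)/(0.498) = 2.05×10^6 N/C.

2.05×10^6 N/C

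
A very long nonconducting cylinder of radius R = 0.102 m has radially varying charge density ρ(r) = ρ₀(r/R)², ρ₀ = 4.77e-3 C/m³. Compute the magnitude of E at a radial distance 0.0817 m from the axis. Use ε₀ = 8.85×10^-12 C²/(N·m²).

Choose a coaxial cylinder of radius r = 0.0817 m (arbitrary length L) as the Gaussian surface (r < R).
Integrating ρ over the cross-section to radius r: λ_enc = (2πρ₀/R²) ∫₀^r r'^3 dr' = 2πρ₀ r^4/(4·R²) = 3.209×10^-5 C/m.
By Gauss's law (flux through the curved wall only), E·2πrL = λ_enc L/ε₀.
E = |λ_enc|/(2πε₀r) = (3.209e-5)/(2π·8.85×10^-12·0.0817) = 7.06e6 N/C.

|E| ≈ 7.06×10^6 N/C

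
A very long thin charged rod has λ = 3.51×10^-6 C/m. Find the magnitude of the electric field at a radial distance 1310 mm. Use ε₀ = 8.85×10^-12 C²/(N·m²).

E = 4.82×10^4 V/m

Take a coaxial cylindrical Gaussian surface of radius r = 1310 mm and length L.
Q_enc = λL, so λ_enc = 3.51×10^-6 C/m.
By Gauss's law (flux through the curved wall only), E·2πrL = λ_enc L/ε₀.
E = |λ_enc|/(2πε₀r) = (3.51×10^-6)/(2π·8.85×10^-12·1.31) = 4.82×10^4 N/C.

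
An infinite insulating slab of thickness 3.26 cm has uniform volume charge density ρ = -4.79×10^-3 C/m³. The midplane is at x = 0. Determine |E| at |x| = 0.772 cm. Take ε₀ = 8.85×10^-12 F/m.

By symmetry E is perpendicular to the slab. A Gaussian pillbox from −0.772 cm to +0.772 cm (face area A) lies entirely within the slab.
Q_enc = ρ·(2x)·A and flux = 2EA, so 2EA = 2ρxA/ε₀ ⇒ E = |ρ|x/ε₀.
E = (4.79e-3)(0.00772)/(8.85×10^-12) = 4.18e6 N/C.

|E| ≈ 4.18e6 N/C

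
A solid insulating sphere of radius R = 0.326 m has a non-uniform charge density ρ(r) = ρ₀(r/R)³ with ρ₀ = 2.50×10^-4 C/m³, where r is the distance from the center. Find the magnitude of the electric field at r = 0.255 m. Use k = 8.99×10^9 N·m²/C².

Take a concentric spherical Gaussian surface of radius r = 0.255 m (r < R).
Integrate the density: Q_enc = 4π ∫₀^r ρ₀(r'/R)^3 r'² dr' = 4πρ₀ r^6/(6·R³) = 4.155×10^-6 C.
Gauss's law: E·4πr² = Q_enc/ε₀.
E = k|Q_enc|/r² = (8.99×10^9)(4.155×10^-6)/(0.255)² = 5.74×10^5 N/C.

E ≈ 5.74e5 N/C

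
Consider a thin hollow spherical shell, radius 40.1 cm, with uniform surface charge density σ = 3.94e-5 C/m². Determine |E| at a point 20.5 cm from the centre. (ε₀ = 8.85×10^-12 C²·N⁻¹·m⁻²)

E = 0

By spherical symmetry E is radial; choose a Gaussian sphere of radius r = 20.5 cm (inside the shell, r < 40.1 cm).
All the charge is outside the Gaussian surface: Q_enc = 0, hence E = 0 everywhere inside the shell.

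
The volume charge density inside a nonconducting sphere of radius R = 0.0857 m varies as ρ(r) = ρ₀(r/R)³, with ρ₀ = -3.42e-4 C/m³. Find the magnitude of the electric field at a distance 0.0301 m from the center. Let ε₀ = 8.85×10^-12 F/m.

By spherical symmetry E is radial; choose a Gaussian sphere of radius r = 0.0301 m (r < R).
Integrate the density: Q_enc = 4π ∫₀^r ρ₀(r'/R)^3 r'² dr' = 4πρ₀ r^6/(6·R³) = -8.463×10^-10 C.
Applying ∮E·dA = Q_enc/ε₀ with Φ = E(4πr²):
E = |Q_enc|/(4πε₀r²) = (8.463e-10)/(4π·8.85×10^-12·(0.0301)²) = 8.40×10^3 N/C.

8.40×10^3 N/C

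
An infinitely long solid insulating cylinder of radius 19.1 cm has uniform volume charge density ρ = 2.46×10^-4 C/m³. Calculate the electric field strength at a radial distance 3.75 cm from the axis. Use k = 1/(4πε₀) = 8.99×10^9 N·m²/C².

Coaxial Gaussian cylinder, radius r = 3.75 cm, length L (r < R).
Enclosed charge per unit length: λ_enc = ρ·πr² = (2.46×10^-4)π(0.0375)² = 1.087×10^-6 C/m.
Gauss's law: E·2πrL = λ_enc L/ε₀.
E = 2k|λ_enc|/r = 2(8.99×10^9)(1.087e-6)/(0.0375) = 5.21×10^5 N/C.

|E| ≈ 5.21×10^5 N/C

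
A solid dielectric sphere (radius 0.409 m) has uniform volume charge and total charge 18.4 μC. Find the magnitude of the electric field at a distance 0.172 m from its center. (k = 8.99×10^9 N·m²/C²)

Use a concentric Gaussian sphere at r = 0.172 m (r < R).
For a uniform sphere the enclosed fraction is (r/R)³, so Q_enc = (18.4 μC)(0.172/0.409)³ = 1.368e-6 C.
Applying ∮E·dA = Q_enc/ε₀ with Φ = E(4πr²):
E = k|Q_enc|/r² = (8.99×10^9)(1.368×10^-6)/(0.172)² = 4.16×10^5 N/C.

|E| ≈ 4.16×10^5 N/C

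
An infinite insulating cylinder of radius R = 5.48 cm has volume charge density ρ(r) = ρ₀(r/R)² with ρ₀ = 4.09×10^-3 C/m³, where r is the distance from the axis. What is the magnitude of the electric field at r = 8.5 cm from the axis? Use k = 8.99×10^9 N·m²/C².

4.08e6 N/C

Take a coaxial cylindrical Gaussian surface of radius r = 8.5 cm and length L (r > R, full charge per length enclosed).
λ_enc = 2π ∫₀^R ρ₀(r'/R)^2 r' dr' = 2πρ₀R²/4 = 1.929×10^-5 C/m.
Gauss's law: E·2πrL = λ_enc L/ε₀.
E = 2k|λ_enc|/r = 2(8.99×10^9)(1.929×10^-5)/(0.085) = 4.08×10^6 N/C.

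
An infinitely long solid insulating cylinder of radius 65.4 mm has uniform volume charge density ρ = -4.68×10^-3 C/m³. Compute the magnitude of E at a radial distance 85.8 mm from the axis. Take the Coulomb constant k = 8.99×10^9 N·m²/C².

|E| = 1.32e7 N/C

By cylindrical symmetry E is radial; use a coaxial Gaussian cylinder of radius 85.8 mm and length L (r > 65.4 mm, full cross-section enclosed).
λ_enc = ρ·πR² = (-4.68e-3)π(0.0654)² = -6.289e-5 C/m.
Gauss's law: E·2πrL = λ_enc L/ε₀.
E = 2k|λ_enc|/r = 2(8.99×10^9)(6.289e-5)/(0.0858) = 1.32e7 N/C.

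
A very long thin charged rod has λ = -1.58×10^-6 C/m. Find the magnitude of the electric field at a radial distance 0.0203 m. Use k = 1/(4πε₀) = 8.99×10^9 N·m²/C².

Choose a coaxial cylinder of radius r = 0.0203 m (arbitrary length L) as the Gaussian surface.
Q_enc = λL, so λ_enc = -1.58e-6 C/m.
Applying ∮E·dA = Q_enc/ε₀ with the end caps contributing no flux:
E = 2k|λ_enc|/r = 2(8.99×10^9)(1.58×10^-6)/(0.0203) = 1.40e6 N/C.

|E| ≈ 1.40×10^6 N/C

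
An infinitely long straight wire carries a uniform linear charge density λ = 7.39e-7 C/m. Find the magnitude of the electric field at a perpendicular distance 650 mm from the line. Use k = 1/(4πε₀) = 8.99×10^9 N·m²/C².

2.04×10^4 N/C

Coaxial Gaussian cylinder, radius r = 650 mm, length L.
Q_enc = λL, so λ_enc = 7.39e-7 C/m.
By Gauss's law (flux through the curved wall only), E·2πrL = λ_enc L/ε₀.
E = 2k|λ_enc|/r = 2(8.99×10^9)(7.39×10^-7)/(0.65) = 2.04×10^4 N/C.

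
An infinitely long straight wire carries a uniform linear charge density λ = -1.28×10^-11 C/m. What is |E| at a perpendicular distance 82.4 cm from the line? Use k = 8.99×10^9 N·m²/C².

0.279 V/m

By cylindrical symmetry E is radial; use a coaxial Gaussian cylinder of radius 82.4 cm and length L.
Q_enc = λL, so λ_enc = -1.28×10^-11 C/m.
Since E is radial and uniform over the curved surface, Φ = E·2πrL = Q_enc/ε₀ = λ_enc L/ε₀.
E = 2k|λ_enc|/r = 2(8.99×10^9)(1.28×10^-11)/(0.824) = 0.279 N/C.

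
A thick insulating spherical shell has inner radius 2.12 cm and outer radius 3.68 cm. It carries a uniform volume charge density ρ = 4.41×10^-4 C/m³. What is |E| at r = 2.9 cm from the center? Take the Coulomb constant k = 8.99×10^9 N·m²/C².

Symmetry ⇒ E = E(r) r̂. Gaussian sphere of radius r = 2.9 cm (within the shell material, 2.12 cm < r < 3.68 cm).
Only the shell between 2.12 cm and r is enclosed: Q_enc = ρ·(4π/3)(r³ − a³) = (4.41e-4)·(4π/3)·((0.029)³ − (0.0212)³) = 2.745e-8 C.
By Gauss's law, ∮E·dA = E·4πr² = Q_enc/ε₀.
E = k|Q_enc|/r² = (8.99×10^9)(2.745e-8)/(0.029)² = 2.93×10^5 N/C.

|E| ≈ 2.93e5 N/C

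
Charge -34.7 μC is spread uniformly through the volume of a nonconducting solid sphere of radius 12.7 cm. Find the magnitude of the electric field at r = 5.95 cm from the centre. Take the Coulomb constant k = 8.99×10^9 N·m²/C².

|E| ≈ 9.06×10^6 V/m

By spherical symmetry E is radial; choose a Gaussian sphere of radius r = 5.95 cm (r < R).
For a uniform sphere the enclosed fraction is (r/R)³, so Q_enc = (-34.7 μC)(0.0595/0.127)³ = -3.568×10^-6 C.
Applying ∮E·dA = Q_enc/ε₀ with Φ = E(4πr²):
E = k|Q_enc|/r² = (8.99×10^9)(3.568×10^-6)/(0.0595)² = 9.06×10^6 N/C.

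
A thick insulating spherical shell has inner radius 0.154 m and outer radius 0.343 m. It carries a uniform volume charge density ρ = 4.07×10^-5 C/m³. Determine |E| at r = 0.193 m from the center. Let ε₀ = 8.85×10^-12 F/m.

E ≈ 1.46×10^5 V/m

Take a concentric spherical Gaussian surface of radius r = 0.193 m (within the shell material, 0.154 m < r < 0.343 m).
Only the shell between 0.154 m and r is enclosed: Q_enc = ρ·(4π/3)(r³ − a³) = (4.07e-5)·(4π/3)·((0.193)³ − (0.154)³) = 6.03×10^-7 C.
Since E is radial and uniform over the Gaussian sphere, Φ = E·4πr² = Q_enc/ε₀.
E = |Q_enc|/(4πε₀r²) = (6.03e-7)/(4π·8.85×10^-12·(0.193)²) = 1.46e5 N/C.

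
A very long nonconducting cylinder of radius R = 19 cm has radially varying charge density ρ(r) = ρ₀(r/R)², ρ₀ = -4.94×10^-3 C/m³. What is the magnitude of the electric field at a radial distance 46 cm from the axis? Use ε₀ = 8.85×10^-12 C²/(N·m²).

Coaxial Gaussian cylinder, radius r = 46 cm, length L (r > R, full charge per length enclosed).
λ_enc = 2π ∫₀^R ρ₀(r'/R)^2 r' dr' = 2πρ₀R²/4 = -2.801e-4 C/m.
Gauss's law: E·2πrL = λ_enc L/ε₀.
E = |λ_enc|/(2πε₀r) = (2.801×10^-4)/(2π·8.85×10^-12·0.46) = 1.10e7 N/C.

E = 1.10e7 N/C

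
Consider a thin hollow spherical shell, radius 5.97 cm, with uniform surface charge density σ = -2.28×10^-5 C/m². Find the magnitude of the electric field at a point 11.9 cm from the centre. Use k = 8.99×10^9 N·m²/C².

|E| ≈ 6.48×10^5 V/m

By spherical symmetry E is radial; choose a Gaussian sphere of radius r = 11.9 cm (r > 5.97 cm).
The entire shell is enclosed: Q_enc = σ·4πR² = (-2.28e-5)·4π·(0.0597)² = -1.021×10^-6 C.
Since E is radial and uniform over the Gaussian sphere, Φ = E·4πr² = Q_enc/ε₀.
E = k|Q_enc|/r² = (8.99×10^9)(1.021e-6)/(0.119)² = 6.48×10^5 N/C.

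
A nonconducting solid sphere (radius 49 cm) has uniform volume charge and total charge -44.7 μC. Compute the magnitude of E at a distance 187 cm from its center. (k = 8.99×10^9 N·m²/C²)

Take a concentric spherical Gaussian surface of radius r = 187 cm (r > R, so the entire charge is enclosed).
Q_enc = -44.7 μC = -4.47×10^-5 C.
Applying ∮E·dA = Q_enc/ε₀ with Φ = E(4πr²):
E = k|Q_enc|/r² = (8.99×10^9)(4.47×10^-5)/(1.87)² = 1.15e5 N/C.

|E| = 1.15×10^5 V/m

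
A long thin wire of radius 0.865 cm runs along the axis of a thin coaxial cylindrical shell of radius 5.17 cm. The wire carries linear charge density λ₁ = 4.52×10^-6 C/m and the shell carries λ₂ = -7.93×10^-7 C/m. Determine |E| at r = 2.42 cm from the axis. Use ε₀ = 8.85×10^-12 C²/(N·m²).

|E| ≈ 3.36e6 V/m

Coaxial Gaussian cylinder, radius r = 2.42 cm, length L (between the conductors, 0.865 cm < r < 5.17 cm).
The shell at 5.17 cm lies outside the Gaussian surface, so λ_enc = λ₁ = 4.52×10^-6 C/m.
Since E is radial and uniform over the curved surface, Φ = E·2πrL = Q_enc/ε₀ = λ_enc L/ε₀.
E = |λ_enc|/(2πε₀r) = (4.52×10^-6)/(2π·8.85×10^-12·0.0242) = 3.36e6 N/C.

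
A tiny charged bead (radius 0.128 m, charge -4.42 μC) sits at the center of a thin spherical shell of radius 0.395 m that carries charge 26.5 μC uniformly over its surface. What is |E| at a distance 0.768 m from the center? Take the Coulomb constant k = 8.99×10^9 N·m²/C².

Use a concentric Gaussian sphere at r = 0.768 m (r > 0.395 m, enclosing both).
Q_enc = (-4.42 μC) + (26.5 μC) = 2.208×10^-5 C.
Gauss's law: E·4πr² = Q_enc/ε₀.
E = k|Q_enc|/r² = (8.99×10^9)(2.208×10^-5)/(0.768)² = 3.37×10^5 N/C.

|E| ≈ 3.37×10^5 N/C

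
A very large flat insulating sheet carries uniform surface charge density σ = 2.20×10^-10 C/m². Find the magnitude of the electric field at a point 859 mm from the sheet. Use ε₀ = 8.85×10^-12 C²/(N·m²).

E ≈ 12.4 V/m

By planar symmetry E is perpendicular to the sheet and uniform; use a Gaussian pillbox with flat faces of area A on each side of the sheet.
Only the two end caps contribute flux: Φ = 2EA. With Q_enc = σA, Gauss's law gives E = |σ|/(2ε₀).
E = |σ|/(2ε₀) = (2.20×10^-10)/(2·8.85×10^-12) = 12.4 N/C.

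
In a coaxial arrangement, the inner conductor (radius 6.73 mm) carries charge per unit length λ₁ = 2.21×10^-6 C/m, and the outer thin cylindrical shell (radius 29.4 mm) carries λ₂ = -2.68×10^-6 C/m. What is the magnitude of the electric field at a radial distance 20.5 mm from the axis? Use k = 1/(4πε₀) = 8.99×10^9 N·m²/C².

Take a coaxial cylindrical Gaussian surface of radius r = 20.5 mm and length L (between the conductors, 6.73 mm < r < 29.4 mm).
The shell at 29.4 mm lies outside the Gaussian surface, so λ_enc = λ₁ = 2.21×10^-6 C/m.
Applying ∮E·dA = Q_enc/ε₀ with the end caps contributing no flux:
E = 2k|λ_enc|/r = 2(8.99×10^9)(2.21×10^-6)/(0.0205) = 1.94×10^6 N/C.

|E| = 1.94×10^6 N/C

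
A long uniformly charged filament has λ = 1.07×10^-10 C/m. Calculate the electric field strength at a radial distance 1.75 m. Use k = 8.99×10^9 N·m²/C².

Coaxial Gaussian cylinder, radius r = 1.75 m, length L.
Q_enc = λL, so λ_enc = 1.07e-10 C/m.
Gauss's law: E·2πrL = λ_enc L/ε₀.
E = 2k|λ_enc|/r = 2(8.99×10^9)(1.07×10^-10)/(1.75) = 1.1 N/C.

E ≈ 1.1 N/C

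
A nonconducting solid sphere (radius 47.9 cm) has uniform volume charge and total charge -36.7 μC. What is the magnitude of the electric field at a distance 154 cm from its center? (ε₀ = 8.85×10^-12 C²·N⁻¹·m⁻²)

E = 1.39×10^5 N/C

Take a concentric spherical Gaussian surface of radius r = 154 cm (r > R, so the entire charge is enclosed).
Q_enc = -36.7 μC = -3.67×10^-5 C.
Gauss's law: E·4πr² = Q_enc/ε₀.
E = |Q_enc|/(4πε₀r²) = (3.67e-5)/(4π·8.85×10^-12·(1.54)²) = 1.39e5 N/C.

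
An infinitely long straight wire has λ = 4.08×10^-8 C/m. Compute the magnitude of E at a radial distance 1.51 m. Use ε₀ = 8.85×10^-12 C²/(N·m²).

486 V/m

Choose a coaxial cylinder of radius r = 1.51 m (arbitrary length L) as the Gaussian surface.
Q_enc = λL, so λ_enc = 4.08×10^-8 C/m.
Applying ∮E·dA = Q_enc/ε₀ with the end caps contributing no flux:
E = |λ_enc|/(2πε₀r) = (4.08×10^-8)/(2π·8.85×10^-12·1.51) = 486 N/C.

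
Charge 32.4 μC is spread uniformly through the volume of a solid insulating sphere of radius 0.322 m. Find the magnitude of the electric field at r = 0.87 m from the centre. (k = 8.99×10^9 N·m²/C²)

By spherical symmetry E is radial; choose a Gaussian sphere of radius r = 0.87 m (r > R, so the entire charge is enclosed).
Q_enc = 32.4 μC = 3.24e-5 C.
Applying ∮E·dA = Q_enc/ε₀ with Φ = E(4πr²):
E = k|Q_enc|/r² = (8.99×10^9)(3.24e-5)/(0.87)² = 3.85×10^5 N/C.

E ≈ 3.85e5 N/C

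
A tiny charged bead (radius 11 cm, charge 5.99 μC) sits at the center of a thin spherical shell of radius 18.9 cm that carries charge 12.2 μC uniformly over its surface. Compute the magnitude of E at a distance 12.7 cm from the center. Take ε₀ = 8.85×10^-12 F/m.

By spherical symmetry E is radial; choose a Gaussian sphere of radius r = 12.7 cm (between the bodies, 11 cm < r < 18.9 cm).
The shell at 18.9 cm lies outside the Gaussian surface, so Q_enc = 5.99 μC = 5.99×10^-6 C.
Gauss's law: E·4πr² = Q_enc/ε₀.
E = |Q_enc|/(4πε₀r²) = (5.99×10^-6)/(4π·8.85×10^-12·(0.127)²) = 3.34e6 N/C.

E ≈ 3.34×10^6 N/C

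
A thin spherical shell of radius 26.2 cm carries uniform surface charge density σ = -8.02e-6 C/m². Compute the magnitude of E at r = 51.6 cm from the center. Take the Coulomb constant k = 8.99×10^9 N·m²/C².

2.34e5 N/C

By spherical symmetry E is radial; choose a Gaussian sphere of radius r = 51.6 cm (r > 26.2 cm).
The entire shell is enclosed: Q_enc = σ·4πR² = (-8.02e-6)·4π·(0.262)² = -6.918×10^-6 C.
Since E is radial and uniform over the Gaussian sphere, Φ = E·4πr² = Q_enc/ε₀.
E = k|Q_enc|/r² = (8.99×10^9)(6.918×10^-6)/(0.516)² = 2.34e5 N/C.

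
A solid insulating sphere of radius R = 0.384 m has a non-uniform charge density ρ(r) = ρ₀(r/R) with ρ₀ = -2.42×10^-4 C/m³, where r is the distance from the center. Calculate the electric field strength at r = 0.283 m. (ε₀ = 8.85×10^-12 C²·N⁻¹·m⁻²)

Use a concentric Gaussian sphere at r = 0.283 m (r < R).
Integrate the density: Q_enc = 4π ∫₀^r ρ₀(r'/R)^1 r'² dr' = 4πρ₀ r^4/(4·R) = -1.27×10^-5 C.
By Gauss's law, ∮E·dA = E·4πr² = Q_enc/ε₀.
E = |Q_enc|/(4πε₀r²) = (1.27e-5)/(4π·8.85×10^-12·(0.283)²) = 1.43e6 N/C.

E ≈ 1.43×10^6 V/m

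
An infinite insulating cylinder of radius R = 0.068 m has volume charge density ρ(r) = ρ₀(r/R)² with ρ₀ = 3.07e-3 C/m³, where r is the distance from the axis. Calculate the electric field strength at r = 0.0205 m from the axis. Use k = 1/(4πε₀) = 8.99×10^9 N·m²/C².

By cylindrical symmetry E is radial; use a coaxial Gaussian cylinder of radius 0.0205 m and length L (r < R).
λ_enc = ∫₀^r ρ(r')·2πr' dr' = (2πρ₀/R²)·r^4/4 = 1.842e-7 C/m.
Since E is radial and uniform over the curved surface, Φ = E·2πrL = Q_enc/ε₀ = λ_enc L/ε₀.
E = 2k|λ_enc|/r = 2(8.99×10^9)(1.842×10^-7)/(0.0205) = 1.62e5 N/C.

|E| ≈ 1.62e5 N/C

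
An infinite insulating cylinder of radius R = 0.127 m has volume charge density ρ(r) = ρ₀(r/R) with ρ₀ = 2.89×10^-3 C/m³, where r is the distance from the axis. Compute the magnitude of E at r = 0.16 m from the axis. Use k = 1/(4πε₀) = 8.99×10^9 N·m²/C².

Choose a coaxial cylinder of radius r = 0.16 m (arbitrary length L) as the Gaussian surface (r > R, full charge per length enclosed).
λ_enc = 2π ∫₀^R ρ₀(r'/R)^1 r' dr' = 2πρ₀R²/3 = 9.763×10^-5 C/m.
Since E is radial and uniform over the curved surface, Φ = E·2πrL = Q_enc/ε₀ = λ_enc L/ε₀.
E = 2k|λ_enc|/r = 2(8.99×10^9)(9.763×10^-5)/(0.16) = 1.10e7 N/C.

|E| ≈ 1.10e7 N/C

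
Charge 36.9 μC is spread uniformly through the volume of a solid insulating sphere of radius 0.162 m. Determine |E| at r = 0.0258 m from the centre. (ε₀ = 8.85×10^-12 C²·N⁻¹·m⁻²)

By spherical symmetry E is radial; choose a Gaussian sphere of radius r = 0.0258 m (r < R).
For a uniform sphere the enclosed fraction is (r/R)³, so Q_enc = (36.9 μC)(0.0258/0.162)³ = 1.491×10^-7 C.
Gauss's law: E·4πr² = Q_enc/ε₀.
E = |Q_enc|/(4πε₀r²) = (1.491×10^-7)/(4π·8.85×10^-12·(0.0258)²) = 2.01×10^6 N/C.

2.01×10^6 N/C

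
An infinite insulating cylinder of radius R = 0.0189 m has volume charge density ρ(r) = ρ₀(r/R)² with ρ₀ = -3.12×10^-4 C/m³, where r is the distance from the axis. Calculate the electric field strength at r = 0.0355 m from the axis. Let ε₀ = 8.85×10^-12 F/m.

E = 8.87×10^4 V/m

Coaxial Gaussian cylinder, radius r = 0.0355 m, length L (r > R, full charge per length enclosed).
λ_enc = 2π ∫₀^R ρ₀(r'/R)^2 r' dr' = 2πρ₀R²/4 = -1.751×10^-7 C/m.
Since E is radial and uniform over the curved surface, Φ = E·2πrL = Q_enc/ε₀ = λ_enc L/ε₀.
E = |λ_enc|/(2πε₀r) = (1.751×10^-7)/(2π·8.85×10^-12·0.0355) = 8.87×10^4 N/C.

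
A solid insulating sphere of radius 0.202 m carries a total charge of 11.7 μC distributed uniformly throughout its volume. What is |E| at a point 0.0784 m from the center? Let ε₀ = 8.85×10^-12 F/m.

|E| ≈ 1.00e6 N/C

Take a concentric spherical Gaussian surface of radius r = 0.0784 m (r < R).
Only the charge within r is enclosed: Q_enc = Q·(r/R)³ = (11.7 μC)·(0.0784 m/0.202 m)³ = 6.84×10^-7 C.
By Gauss's law, ∮E·dA = E·4πr² = Q_enc/ε₀.
E = |Q_enc|/(4πε₀r²) = (6.84×10^-7)/(4π·8.85×10^-12·(0.0784)²) = 1.00e6 N/C.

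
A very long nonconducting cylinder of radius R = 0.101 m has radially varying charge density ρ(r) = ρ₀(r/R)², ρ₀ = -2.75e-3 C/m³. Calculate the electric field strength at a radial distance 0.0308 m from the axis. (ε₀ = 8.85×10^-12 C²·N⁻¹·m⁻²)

|E| ≈ 2.23×10^5 V/m

Take a coaxial cylindrical Gaussian surface of radius r = 0.0308 m and length L (r < R).
Integrating ρ over the cross-section to radius r: λ_enc = (2πρ₀/R²) ∫₀^r r'^3 dr' = 2πρ₀ r^4/(4·R²) = -3.811×10^-7 C/m.
By Gauss's law (flux through the curved wall only), E·2πrL = λ_enc L/ε₀.
E = |λ_enc|/(2πε₀r) = (3.811×10^-7)/(2π·8.85×10^-12·0.0308) = 2.23e5 N/C.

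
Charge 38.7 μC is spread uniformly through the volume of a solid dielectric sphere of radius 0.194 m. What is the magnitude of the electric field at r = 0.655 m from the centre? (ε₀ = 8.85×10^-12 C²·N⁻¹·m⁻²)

8.11×10^5 V/m

Symmetry ⇒ E = E(r) r̂. Gaussian sphere of radius r = 0.655 m (r > R, so the entire charge is enclosed).
Q_enc = 38.7 μC = 3.87e-5 C.
Since E is radial and uniform over the Gaussian sphere, Φ = E·4πr² = Q_enc/ε₀.
E = |Q_enc|/(4πε₀r²) = (3.87×10^-5)/(4π·8.85×10^-12·(0.655)²) = 8.11×10^5 N/C.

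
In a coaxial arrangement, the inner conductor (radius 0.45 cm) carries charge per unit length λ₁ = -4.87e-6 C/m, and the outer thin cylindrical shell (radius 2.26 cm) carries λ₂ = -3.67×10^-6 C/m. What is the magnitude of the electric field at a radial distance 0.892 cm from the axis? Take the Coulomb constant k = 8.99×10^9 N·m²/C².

Coaxial Gaussian cylinder, radius r = 0.892 cm, length L (between the conductors, 0.45 cm < r < 2.26 cm).
Only the inner wire is enclosed; the outer shell contributes nothing inside itself. λ_enc = λ₁ = -4.87×10^-6 C/m.
By Gauss's law (flux through the curved wall only), E·2πrL = λ_enc L/ε₀.
E = 2k|λ_enc|/r = 2(8.99×10^9)(4.87e-6)/(0.00892) = 9.82e6 N/C.

|E| = 9.82×10^6 V/m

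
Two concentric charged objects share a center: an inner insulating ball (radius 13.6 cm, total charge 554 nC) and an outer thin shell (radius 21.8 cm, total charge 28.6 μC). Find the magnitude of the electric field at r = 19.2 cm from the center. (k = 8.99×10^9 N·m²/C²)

|E| = 1.35e5 N/C

By spherical symmetry E is radial; choose a Gaussian sphere of radius r = 19.2 cm (between the bodies, 13.6 cm < r < 21.8 cm).
Only the inner charge is enclosed; the outer shell contributes nothing inside itself. Q_enc = 554 nC = 5.54e-7 C.
Gauss's law: E·4πr² = Q_enc/ε₀.
E = k|Q_enc|/r² = (8.99×10^9)(5.54×10^-7)/(0.192)² = 1.35×10^5 N/C.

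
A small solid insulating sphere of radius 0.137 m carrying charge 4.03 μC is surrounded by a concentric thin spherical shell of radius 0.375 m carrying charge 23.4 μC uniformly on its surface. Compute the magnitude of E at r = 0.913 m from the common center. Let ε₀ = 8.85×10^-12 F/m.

By spherical symmetry E is radial; choose a Gaussian sphere of radius r = 0.913 m (r > 0.375 m, enclosing both).
Q_enc = (4.03 μC) + (23.4 μC) = 2.743×10^-5 C.
Since E is radial and uniform over the Gaussian sphere, Φ = E·4πr² = Q_enc/ε₀.
E = |Q_enc|/(4πε₀r²) = (2.743×10^-5)/(4π·8.85×10^-12·(0.913)²) = 2.96×10^5 N/C.

|E| = 2.96×10^5 N/C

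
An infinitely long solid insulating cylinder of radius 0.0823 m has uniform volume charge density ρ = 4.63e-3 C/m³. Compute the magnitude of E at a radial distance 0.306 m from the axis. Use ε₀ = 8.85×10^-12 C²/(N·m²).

Coaxial Gaussian cylinder, radius r = 0.306 m, length L (r > 0.0823 m, full cross-section enclosed).
λ_enc = ρ·πR² = (4.63×10^-3)π(0.0823)² = 9.852×10^-5 C/m.
By Gauss's law (flux through the curved wall only), E·2πrL = λ_enc L/ε₀.
E = |λ_enc|/(2πε₀r) = (9.852×10^-5)/(2π·8.85×10^-12·0.306) = 5.79×10^6 N/C.

E ≈ 5.79×10^6 V/m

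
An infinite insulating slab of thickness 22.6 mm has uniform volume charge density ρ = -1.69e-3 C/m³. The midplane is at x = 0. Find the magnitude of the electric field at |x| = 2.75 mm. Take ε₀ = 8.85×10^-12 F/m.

By symmetry E is perpendicular to the slab. A Gaussian pillbox from −2.75 mm to +2.75 mm (face area A) lies entirely within the slab.
Q_enc = ρ·(2x)·A and flux = 2EA, so 2EA = 2ρxA/ε₀ ⇒ E = |ρ|x/ε₀.
E = (1.69×10^-3)(0.00275)/(8.85×10^-12) = 5.25×10^5 N/C.

|E| = 5.25×10^5 V/m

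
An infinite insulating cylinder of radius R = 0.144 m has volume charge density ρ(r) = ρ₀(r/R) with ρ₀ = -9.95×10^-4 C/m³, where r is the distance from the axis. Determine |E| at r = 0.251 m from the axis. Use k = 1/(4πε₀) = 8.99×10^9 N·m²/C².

|E| = 3.10e6 N/C

Take a coaxial cylindrical Gaussian surface of radius r = 0.251 m and length L (r > R, full charge per length enclosed).
λ_enc = 2π ∫₀^R ρ₀(r'/R)^1 r' dr' = 2πρ₀R²/3 = -4.321e-5 C/m.
By Gauss's law (flux through the curved wall only), E·2πrL = λ_enc L/ε₀.
E = 2k|λ_enc|/r = 2(8.99×10^9)(4.321e-5)/(0.251) = 3.10×10^6 N/C.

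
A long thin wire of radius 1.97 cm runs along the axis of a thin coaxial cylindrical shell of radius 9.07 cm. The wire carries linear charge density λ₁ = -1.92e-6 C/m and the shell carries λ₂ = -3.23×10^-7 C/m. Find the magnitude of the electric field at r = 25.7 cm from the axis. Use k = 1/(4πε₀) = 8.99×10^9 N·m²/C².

Choose a coaxial cylinder of radius r = 25.7 cm (arbitrary length L) as the Gaussian surface (r > 9.07 cm, enclosing both).
λ_enc = λ₁ + λ₂ = (-1.92×10^-6) + (-3.23×10^-7) = -2.243e-6 C/m.
Applying ∮E·dA = Q_enc/ε₀ with the end caps contributing no flux:
E = 2k|λ_enc|/r = 2(8.99×10^9)(2.243×10^-6)/(0.257) = 1.57×10^5 N/C.

1.57e5 N/C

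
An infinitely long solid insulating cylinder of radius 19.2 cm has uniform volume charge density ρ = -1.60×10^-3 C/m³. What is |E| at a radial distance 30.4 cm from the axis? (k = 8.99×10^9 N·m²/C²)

Take a coaxial cylindrical Gaussian surface of radius r = 30.4 cm and length L (r > 19.2 cm, full cross-section enclosed).
λ_enc = ρ·πR² = (-1.60e-3)π(0.192)² = -1.853e-4 C/m.
Since E is radial and uniform over the curved surface, Φ = E·2πrL = Q_enc/ε₀ = λ_enc L/ε₀.
E = 2k|λ_enc|/r = 2(8.99×10^9)(1.853×10^-4)/(0.304) = 1.10e7 N/C.

E = 1.10×10^7 V/m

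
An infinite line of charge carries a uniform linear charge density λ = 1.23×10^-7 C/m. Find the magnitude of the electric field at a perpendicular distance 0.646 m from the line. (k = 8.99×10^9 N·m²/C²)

|E| ≈ 3.42e3 V/m

Take a coaxial cylindrical Gaussian surface of radius r = 0.646 m and length L.
Q_enc = λL, so λ_enc = 1.23e-7 C/m.
By Gauss's law (flux through the curved wall only), E·2πrL = λ_enc L/ε₀.
E = 2k|λ_enc|/r = 2(8.99×10^9)(1.23e-7)/(0.646) = 3.42×10^3 N/C.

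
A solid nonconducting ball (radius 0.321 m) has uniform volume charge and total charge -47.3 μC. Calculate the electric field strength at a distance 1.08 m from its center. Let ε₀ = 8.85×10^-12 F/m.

By spherical symmetry E is radial; choose a Gaussian sphere of radius r = 1.08 m (r > R, so the entire charge is enclosed).
Q_enc = -47.3 μC = -4.73×10^-5 C.
Since E is radial and uniform over the Gaussian sphere, Φ = E·4πr² = Q_enc/ε₀.
E = |Q_enc|/(4πε₀r²) = (4.73×10^-5)/(4π·8.85×10^-12·(1.08)²) = 3.65e5 N/C.

E ≈ 3.65×10^5 N/C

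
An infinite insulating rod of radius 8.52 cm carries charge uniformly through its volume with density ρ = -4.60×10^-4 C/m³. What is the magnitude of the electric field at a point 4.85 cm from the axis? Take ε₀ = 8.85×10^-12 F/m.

E ≈ 1.26×10^6 V/m

Choose a coaxial cylinder of radius r = 4.85 cm (arbitrary length L) as the Gaussian surface (r < R).
Enclosed charge per unit length: λ_enc = ρ·πr² = (-4.60e-4)π(0.0485)² = -3.399e-6 C/m.
By Gauss's law (flux through the curved wall only), E·2πrL = λ_enc L/ε₀.
E = |λ_enc|/(2πε₀r) = (3.399e-6)/(2π·8.85×10^-12·0.0485) = 1.26×10^6 N/C.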